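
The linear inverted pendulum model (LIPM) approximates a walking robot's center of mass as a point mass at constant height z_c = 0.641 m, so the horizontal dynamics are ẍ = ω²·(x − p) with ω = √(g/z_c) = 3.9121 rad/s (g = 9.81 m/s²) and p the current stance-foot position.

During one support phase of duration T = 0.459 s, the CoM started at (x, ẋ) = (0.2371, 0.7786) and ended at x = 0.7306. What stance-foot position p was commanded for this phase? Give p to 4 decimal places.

ωT = 3.9121·0.459 = 1.795654; cosh(ωT) = 3.094716, sinh(ωT) = 2.928697
x(T) = p + (x₀−p)·cosh(ωT) + (ẋ₀/ω)·sinh(ωT) ⇒ p·(1 − cosh) = x(T) − x₀·cosh − (ẋ₀/ω)·sinh
numerator   = 0.7306 − (0.2371)·3.094716 − (0.7786/3.9121)·2.928697 = -0.586037
denominator = 1 − 3.094716 = -2.094716
p = -0.586037 / -2.094716 = 0.2798

p = 0.2798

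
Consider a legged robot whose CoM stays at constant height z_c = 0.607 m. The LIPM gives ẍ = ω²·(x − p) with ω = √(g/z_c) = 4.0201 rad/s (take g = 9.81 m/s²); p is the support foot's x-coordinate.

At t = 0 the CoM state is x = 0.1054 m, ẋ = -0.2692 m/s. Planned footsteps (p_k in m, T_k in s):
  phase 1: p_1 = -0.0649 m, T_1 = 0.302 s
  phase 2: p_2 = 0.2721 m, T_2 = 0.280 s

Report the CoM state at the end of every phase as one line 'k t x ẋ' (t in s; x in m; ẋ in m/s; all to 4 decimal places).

1 0.3020 0.1443 0.5578
2 0.5820 0.2457 0.2417

phase 1: p=-0.0649, T=0.302, ωT=1.214070, cosh=1.832074, sinh=1.535088; start (x,ẋ)=(0.105400, -0.269200) → end (x,ẋ)=(0.144307, 0.557762)
phase 2: p=0.2721, T=0.280, ωT=1.125628, cosh=1.703300, sinh=1.378852; start (x,ẋ)=(0.144307, 0.557762) → end (x,ẋ)=(0.245737, 0.241666)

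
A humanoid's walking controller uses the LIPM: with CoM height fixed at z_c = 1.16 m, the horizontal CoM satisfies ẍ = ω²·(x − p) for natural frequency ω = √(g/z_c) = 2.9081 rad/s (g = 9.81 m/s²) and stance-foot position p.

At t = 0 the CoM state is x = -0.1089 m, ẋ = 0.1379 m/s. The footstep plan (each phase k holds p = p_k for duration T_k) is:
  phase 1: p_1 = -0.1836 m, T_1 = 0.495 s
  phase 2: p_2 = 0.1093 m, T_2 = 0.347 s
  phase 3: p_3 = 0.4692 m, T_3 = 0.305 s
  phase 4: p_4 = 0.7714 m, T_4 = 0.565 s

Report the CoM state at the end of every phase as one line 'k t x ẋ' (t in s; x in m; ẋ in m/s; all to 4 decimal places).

phase 1: p=-0.1836, T=0.495, ωT=1.439509, cosh=2.227835, sinh=1.990791; start (x,ẋ)=(-0.108900, 0.137900) → end (x,ẋ)=(0.077221, 0.739688)
phase 2: p=0.1093, T=0.347, ωT=1.009111, cosh=1.553852, sinh=1.189309; start (x,ẋ)=(0.077221, 0.739688) → end (x,ẋ)=(0.361960, 1.038417)
phase 3: p=0.4692, T=0.305, ωT=0.886970, cosh=1.419833, sinh=1.007931; start (x,ẋ)=(0.361960, 1.038417) → end (x,ẋ)=(0.676847, 1.160040)
phase 4: p=0.7714, T=0.565, ωT=1.643076, cosh=2.682219, sinh=2.488835; start (x,ẋ)=(0.676847, 1.160040) → end (x,ẋ)=(1.510583, 2.427127)

1 0.4950 0.0772 0.7397
2 0.8420 0.3620 1.0384
3 1.1470 0.6768 1.1600
4 1.7120 1.5106 2.4271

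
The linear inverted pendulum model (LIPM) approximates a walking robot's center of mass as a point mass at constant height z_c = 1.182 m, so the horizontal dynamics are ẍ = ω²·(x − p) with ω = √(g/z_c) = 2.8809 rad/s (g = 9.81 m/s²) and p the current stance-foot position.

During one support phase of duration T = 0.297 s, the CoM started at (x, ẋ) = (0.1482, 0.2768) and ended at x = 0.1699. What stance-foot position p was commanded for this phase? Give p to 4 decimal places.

p = 0.3305

ωT = 2.8809·0.297 = 0.855627; cosh(ωT) = 1.388933, sinh(ωT) = 0.963917
x(T) = p + (x₀−p)·cosh(ωT) + (ẋ₀/ω)·sinh(ωT) ⇒ p·(1 − cosh) = x(T) − x₀·cosh − (ẋ₀/ω)·sinh
numerator   = 0.1699 − (0.1482)·1.388933 − (0.2768/2.8809)·0.963917 = -0.128554
denominator = 1 − 1.388933 = -0.388933
p = -0.128554 / -0.388933 = 0.3305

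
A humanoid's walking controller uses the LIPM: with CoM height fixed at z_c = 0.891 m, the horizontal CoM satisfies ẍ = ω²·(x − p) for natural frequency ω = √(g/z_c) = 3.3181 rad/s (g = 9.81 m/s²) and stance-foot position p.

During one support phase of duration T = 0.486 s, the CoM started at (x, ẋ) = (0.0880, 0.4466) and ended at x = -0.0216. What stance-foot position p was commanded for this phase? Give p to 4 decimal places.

ωT = 3.3181·0.486 = 1.612597; cosh(ωT) = 2.607594, sinh(ωT) = 2.408225
x(T) = p + (x₀−p)·cosh(ωT) + (ẋ₀/ω)·sinh(ωT) ⇒ p·(1 − cosh) = x(T) − x₀·cosh − (ẋ₀/ω)·sinh
numerator   = -0.0216 − (0.0880)·2.607594 − (0.4466/3.3181)·2.408225 = -0.575203
denominator = 1 − 2.607594 = -1.607594
p = -0.575203 / -1.607594 = 0.3578

p = 0.3578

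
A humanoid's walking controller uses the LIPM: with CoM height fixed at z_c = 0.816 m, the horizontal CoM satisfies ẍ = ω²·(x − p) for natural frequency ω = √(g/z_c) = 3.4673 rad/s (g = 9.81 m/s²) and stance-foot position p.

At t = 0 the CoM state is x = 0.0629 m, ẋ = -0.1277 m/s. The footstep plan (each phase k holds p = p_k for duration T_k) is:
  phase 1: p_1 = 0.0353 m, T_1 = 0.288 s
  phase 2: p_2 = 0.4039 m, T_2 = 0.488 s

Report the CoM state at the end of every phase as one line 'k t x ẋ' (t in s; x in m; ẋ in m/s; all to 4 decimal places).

phase 1: p=0.0353, T=0.288, ωT=0.998582, cosh=1.541416, sinh=1.173015; start (x,ẋ)=(0.062900, -0.127700) → end (x,ẋ)=(0.034641, -0.084584)
phase 2: p=0.4039, T=0.488, ωT=1.692042, cosh=2.807352, sinh=2.623209; start (x,ẋ)=(0.034641, -0.084584) → end (x,ẋ)=(-0.696732, -3.596034)

1 0.2880 0.0346 -0.0846
2 0.7760 -0.6967 -3.5960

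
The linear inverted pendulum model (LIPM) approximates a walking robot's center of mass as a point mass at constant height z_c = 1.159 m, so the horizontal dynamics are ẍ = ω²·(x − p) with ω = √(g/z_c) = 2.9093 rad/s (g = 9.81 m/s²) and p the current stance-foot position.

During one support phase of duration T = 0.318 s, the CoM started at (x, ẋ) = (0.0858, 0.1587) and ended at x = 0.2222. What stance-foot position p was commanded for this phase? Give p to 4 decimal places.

ωT = 2.9093·0.318 = 0.925157; cosh(ωT) = 1.459367, sinh(ωT) = 1.062898
x(T) = p + (x₀−p)·cosh(ωT) + (ẋ₀/ω)·sinh(ωT) ⇒ p·(1 − cosh) = x(T) − x₀·cosh − (ẋ₀/ω)·sinh
numerator   = 0.2222 − (0.0858)·1.459367 − (0.1587/2.9093)·1.062898 = 0.039006
denominator = 1 − 1.459367 = -0.459367
p = 0.039006 / -0.459367 = -0.0849

p = -0.0849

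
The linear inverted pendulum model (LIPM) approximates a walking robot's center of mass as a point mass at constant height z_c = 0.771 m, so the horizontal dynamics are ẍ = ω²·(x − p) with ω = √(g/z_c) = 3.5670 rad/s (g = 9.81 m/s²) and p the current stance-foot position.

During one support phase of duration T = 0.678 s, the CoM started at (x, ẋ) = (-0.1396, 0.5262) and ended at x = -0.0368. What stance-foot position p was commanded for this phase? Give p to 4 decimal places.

p = 0.0147

ωT = 3.5670·0.678 = 2.418426; cosh(ωT) = 5.658617, sinh(ωT) = 5.569555
x(T) = p + (x₀−p)·cosh(ωT) + (ẋ₀/ω)·sinh(ωT) ⇒ p·(1 − cosh) = x(T) − x₀·cosh − (ẋ₀/ω)·sinh
numerator   = -0.0368 − (-0.1396)·5.658617 − (0.5262/3.5670)·5.569555 = -0.068472
denominator = 1 − 5.658617 = -4.658617
p = -0.068472 / -4.658617 = 0.0147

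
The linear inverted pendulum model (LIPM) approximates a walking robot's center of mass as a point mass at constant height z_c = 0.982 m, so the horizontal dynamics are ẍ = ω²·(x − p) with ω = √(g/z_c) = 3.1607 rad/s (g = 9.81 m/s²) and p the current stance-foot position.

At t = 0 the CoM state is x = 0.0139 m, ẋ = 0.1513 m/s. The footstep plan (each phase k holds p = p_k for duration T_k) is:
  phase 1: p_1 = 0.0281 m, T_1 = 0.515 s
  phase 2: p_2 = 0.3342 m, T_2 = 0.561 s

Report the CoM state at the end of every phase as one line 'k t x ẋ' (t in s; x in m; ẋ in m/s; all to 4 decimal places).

phase 1: p=0.0281, T=0.515, ωT=1.627760, cosh=2.644413, sinh=2.448044; start (x,ẋ)=(0.013900, 0.151300) → end (x,ẋ)=(0.107735, 0.290227)
phase 2: p=0.3342, T=0.561, ωT=1.773153, cosh=3.029594, sinh=2.859797; start (x,ẋ)=(0.107735, 0.290227) → end (x,ẋ)=(-0.089300, -1.167738)

1 0.5150 0.1077 0.2902
2 1.0760 -0.0893 -1.1677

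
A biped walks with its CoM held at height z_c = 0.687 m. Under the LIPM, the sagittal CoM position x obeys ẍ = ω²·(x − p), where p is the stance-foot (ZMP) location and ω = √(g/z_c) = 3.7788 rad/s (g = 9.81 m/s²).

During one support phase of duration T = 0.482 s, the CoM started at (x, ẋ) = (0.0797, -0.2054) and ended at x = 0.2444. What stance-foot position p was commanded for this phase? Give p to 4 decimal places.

p = -0.0715

ωT = 3.7788·0.482 = 1.821382; cosh(ωT) = 3.171097, sinh(ωT) = 3.009295
x(T) = p + (x₀−p)·cosh(ωT) + (ẋ₀/ω)·sinh(ωT) ⇒ p·(1 − cosh) = x(T) − x₀·cosh − (ẋ₀/ω)·sinh
numerator   = 0.2444 − (0.0797)·3.171097 − (-0.2054/3.7788)·3.009295 = 0.155236
denominator = 1 − 3.171097 = -2.171097
p = 0.155236 / -2.171097 = -0.0715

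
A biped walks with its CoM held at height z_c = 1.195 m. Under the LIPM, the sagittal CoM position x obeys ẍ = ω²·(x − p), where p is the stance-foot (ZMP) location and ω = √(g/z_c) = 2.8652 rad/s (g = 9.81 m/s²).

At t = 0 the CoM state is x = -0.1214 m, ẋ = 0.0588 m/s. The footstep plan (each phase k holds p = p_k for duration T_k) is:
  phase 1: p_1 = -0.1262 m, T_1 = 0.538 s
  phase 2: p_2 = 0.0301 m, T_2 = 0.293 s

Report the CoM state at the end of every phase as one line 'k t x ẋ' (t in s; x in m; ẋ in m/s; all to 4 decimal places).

phase 1: p=-0.1262, T=0.538, ωT=1.541478, cosh=2.442776, sinh=2.228712; start (x,ẋ)=(-0.121400, 0.058800) → end (x,ẋ)=(-0.068737, 0.174287)
phase 2: p=0.0301, T=0.293, ωT=0.839504, cosh=1.373571, sinh=0.941646; start (x,ẋ)=(-0.068737, 0.174287) → end (x,ẋ)=(-0.048380, -0.027267)

1 0.5380 -0.0687 0.1743
2 0.8310 -0.0484 -0.0273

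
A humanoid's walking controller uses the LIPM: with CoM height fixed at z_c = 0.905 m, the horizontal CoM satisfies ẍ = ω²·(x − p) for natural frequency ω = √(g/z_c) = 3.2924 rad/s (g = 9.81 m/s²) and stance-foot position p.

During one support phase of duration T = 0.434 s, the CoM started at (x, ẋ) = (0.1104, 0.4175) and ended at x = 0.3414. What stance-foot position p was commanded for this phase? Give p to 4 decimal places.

p = 0.1257

ωT = 3.2924·0.434 = 1.428902; cosh(ωT) = 2.206842, sinh(ωT) = 1.967270
x(T) = p + (x₀−p)·cosh(ωT) + (ẋ₀/ω)·sinh(ωT) ⇒ p·(1 − cosh) = x(T) − x₀·cosh − (ẋ₀/ω)·sinh
numerator   = 0.3414 − (0.1104)·2.206842 − (0.4175/3.2924)·1.967270 = -0.151699
denominator = 1 − 2.206842 = -1.206842
p = -0.151699 / -1.206842 = 0.1257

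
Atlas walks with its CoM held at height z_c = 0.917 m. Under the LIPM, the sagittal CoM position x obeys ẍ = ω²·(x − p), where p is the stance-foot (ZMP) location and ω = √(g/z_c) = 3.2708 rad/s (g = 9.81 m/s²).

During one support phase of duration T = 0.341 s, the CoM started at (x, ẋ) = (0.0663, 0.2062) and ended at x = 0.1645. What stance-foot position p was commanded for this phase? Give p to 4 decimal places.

p = 0.0483

ωT = 3.2708·0.341 = 1.115343; cosh(ωT) = 1.689208, sinh(ωT) = 1.361405
x(T) = p + (x₀−p)·cosh(ωT) + (ẋ₀/ω)·sinh(ωT) ⇒ p·(1 − cosh) = x(T) − x₀·cosh − (ẋ₀/ω)·sinh
numerator   = 0.1645 − (0.0663)·1.689208 − (0.2062/3.2708)·1.361405 = -0.033321
denominator = 1 − 1.689208 = -0.689208
p = -0.033321 / -0.689208 = 0.0483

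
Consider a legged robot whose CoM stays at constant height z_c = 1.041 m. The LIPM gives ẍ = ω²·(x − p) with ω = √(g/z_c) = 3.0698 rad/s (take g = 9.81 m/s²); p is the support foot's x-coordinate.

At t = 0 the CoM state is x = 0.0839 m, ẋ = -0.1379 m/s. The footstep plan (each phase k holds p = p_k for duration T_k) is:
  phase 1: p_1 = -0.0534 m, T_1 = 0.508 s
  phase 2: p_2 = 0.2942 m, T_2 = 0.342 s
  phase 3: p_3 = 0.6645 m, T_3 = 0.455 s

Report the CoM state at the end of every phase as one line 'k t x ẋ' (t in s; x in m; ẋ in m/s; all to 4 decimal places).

phase 1: p=-0.0534, T=0.508, ωT=1.559458, cosh=2.483247, sinh=2.272997; start (x,ẋ)=(0.083900, -0.137900) → end (x,ẋ)=(0.185443, 0.615591)
phase 2: p=0.2942, T=0.342, ωT=1.049872, cosh=1.603633, sinh=1.253651; start (x,ẋ)=(0.185443, 0.615591) → end (x,ẋ)=(0.371191, 0.568638)
phase 3: p=0.6645, T=0.455, ωT=1.396759, cosh=2.144738, sinh=1.897340; start (x,ẋ)=(0.371191, 0.568638) → end (x,ẋ)=(0.386884, -0.488789)

1 0.5080 0.1854 0.6156
2 0.8500 0.3712 0.5686
3 1.3050 0.3869 -0.4888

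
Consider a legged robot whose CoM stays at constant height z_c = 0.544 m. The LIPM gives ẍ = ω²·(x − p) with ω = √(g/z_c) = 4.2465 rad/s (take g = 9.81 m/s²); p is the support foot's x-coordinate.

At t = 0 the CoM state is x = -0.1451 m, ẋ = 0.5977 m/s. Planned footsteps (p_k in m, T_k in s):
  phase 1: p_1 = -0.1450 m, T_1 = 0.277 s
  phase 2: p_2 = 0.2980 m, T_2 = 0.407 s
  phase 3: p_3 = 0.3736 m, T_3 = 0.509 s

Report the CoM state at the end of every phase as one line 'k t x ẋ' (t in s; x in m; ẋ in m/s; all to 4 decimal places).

1 0.2770 0.0613 1.0605
2 0.6840 0.2915 0.3392
3 1.1930 0.3547 -0.0012

phase 1: p=-0.1450, T=0.277, ωT=1.176281, cosh=1.775358, sinh=1.466934; start (x,ẋ)=(-0.145100, 0.597700) → end (x,ẋ)=(0.061295, 1.060508)
phase 2: p=0.2980, T=0.407, ωT=1.728325, cosh=2.904399, sinh=2.726818; start (x,ẋ)=(0.061295, 1.060508) → end (x,ẋ)=(0.291502, 0.339233)
phase 3: p=0.3736, T=0.509, ωT=2.161469, cosh=4.399518, sinh=4.284362; start (x,ẋ)=(0.291502, 0.339233) → end (x,ẋ)=(0.354667, -0.001186)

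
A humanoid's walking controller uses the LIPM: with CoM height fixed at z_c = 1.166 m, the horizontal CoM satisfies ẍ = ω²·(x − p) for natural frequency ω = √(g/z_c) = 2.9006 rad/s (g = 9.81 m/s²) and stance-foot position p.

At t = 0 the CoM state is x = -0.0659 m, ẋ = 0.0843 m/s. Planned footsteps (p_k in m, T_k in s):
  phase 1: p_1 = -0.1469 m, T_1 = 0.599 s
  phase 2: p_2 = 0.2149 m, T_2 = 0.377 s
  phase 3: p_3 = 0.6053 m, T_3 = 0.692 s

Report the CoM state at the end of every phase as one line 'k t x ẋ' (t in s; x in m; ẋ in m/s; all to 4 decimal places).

phase 1: p=-0.1469, T=0.599, ωT=1.737459, cosh=2.929427, sinh=2.753460; start (x,ẋ)=(-0.065900, 0.084300) → end (x,ẋ)=(0.170407, 0.893872)
phase 2: p=0.2149, T=0.377, ωT=1.093526, cosh=1.659907, sinh=1.324874; start (x,ẋ)=(0.170407, 0.893872) → end (x,ẋ)=(0.549330, 1.312762)
phase 3: p=0.6053, T=0.692, ωT=2.007215, cosh=3.788462, sinh=3.654100; start (x,ẋ)=(0.549330, 1.312762) → end (x,ẋ)=(2.047043, 4.380120)

1 0.5990 0.1704 0.8939
2 0.9760 0.5493 1.3128
3 1.6680 2.0470 4.3801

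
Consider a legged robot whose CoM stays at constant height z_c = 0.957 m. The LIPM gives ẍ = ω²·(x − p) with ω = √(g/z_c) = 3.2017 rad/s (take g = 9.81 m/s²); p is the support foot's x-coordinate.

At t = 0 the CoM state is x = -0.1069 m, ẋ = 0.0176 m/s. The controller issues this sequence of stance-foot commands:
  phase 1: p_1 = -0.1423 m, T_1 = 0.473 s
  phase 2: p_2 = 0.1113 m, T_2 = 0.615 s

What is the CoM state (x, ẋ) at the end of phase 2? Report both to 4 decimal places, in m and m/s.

phase 1: p=-0.1423, T=0.473, ωT=1.514404, cosh=2.383325, sinh=2.163386; start (x,ẋ)=(-0.106900, 0.017600) → end (x,ẋ)=(-0.046038, 0.287145)
phase 2: p=0.1113, T=0.615, ωT=1.969046, cosh=3.651713, sinh=3.512123; start (x,ẋ)=(-0.046038, 0.287145) → end (x,ẋ)=(-0.148268, -0.720657)

x = -0.1483, ẋ = -0.7207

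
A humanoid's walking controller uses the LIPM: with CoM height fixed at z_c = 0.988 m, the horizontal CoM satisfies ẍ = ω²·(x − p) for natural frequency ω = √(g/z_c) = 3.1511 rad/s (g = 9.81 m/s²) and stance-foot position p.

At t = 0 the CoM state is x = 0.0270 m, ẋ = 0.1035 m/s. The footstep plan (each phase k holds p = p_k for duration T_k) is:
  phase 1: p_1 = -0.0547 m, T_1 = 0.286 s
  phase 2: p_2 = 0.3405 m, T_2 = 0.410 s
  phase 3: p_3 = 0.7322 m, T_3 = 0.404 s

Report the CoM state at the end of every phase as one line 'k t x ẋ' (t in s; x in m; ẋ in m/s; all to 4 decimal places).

phase 1: p=-0.0547, T=0.286, ωT=0.901215, cosh=1.434334, sinh=1.028258; start (x,ẋ)=(0.027000, 0.103500) → end (x,ẋ)=(0.096259, 0.413173)
phase 2: p=0.3405, T=0.410, ωT=1.291951, cosh=1.957308, sinh=1.682573; start (x,ẋ)=(0.096259, 0.413173) → end (x,ẋ)=(0.083065, -0.486248)
phase 3: p=0.7322, T=0.404, ωT=1.273044, cosh=1.925844, sinh=1.645866; start (x,ẋ)=(0.083065, -0.486248) → end (x,ẋ)=(-0.771908, -4.303041)

1 0.2860 0.0963 0.4132
2 0.6960 0.0831 -0.4862
3 1.1000 -0.7719 -4.3030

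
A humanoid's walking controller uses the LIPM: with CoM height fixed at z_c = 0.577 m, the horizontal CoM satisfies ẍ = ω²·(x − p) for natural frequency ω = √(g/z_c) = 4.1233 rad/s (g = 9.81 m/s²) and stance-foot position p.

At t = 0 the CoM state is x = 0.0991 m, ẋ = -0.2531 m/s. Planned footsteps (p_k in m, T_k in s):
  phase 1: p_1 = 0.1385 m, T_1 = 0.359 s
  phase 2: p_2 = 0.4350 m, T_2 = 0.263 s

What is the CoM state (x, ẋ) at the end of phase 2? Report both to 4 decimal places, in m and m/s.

x = -0.7077, ẋ = -4.3053

phase 1: p=0.1385, T=0.359, ωT=1.480265, cosh=2.310843, sinh=2.083266; start (x,ẋ)=(0.099100, -0.253100) → end (x,ẋ)=(-0.080424, -0.923318)
phase 2: p=0.4350, T=0.263, ωT=1.084428, cosh=1.647921, sinh=1.309826; start (x,ẋ)=(-0.080424, -0.923318) → end (x,ẋ)=(-0.707683, -4.305260)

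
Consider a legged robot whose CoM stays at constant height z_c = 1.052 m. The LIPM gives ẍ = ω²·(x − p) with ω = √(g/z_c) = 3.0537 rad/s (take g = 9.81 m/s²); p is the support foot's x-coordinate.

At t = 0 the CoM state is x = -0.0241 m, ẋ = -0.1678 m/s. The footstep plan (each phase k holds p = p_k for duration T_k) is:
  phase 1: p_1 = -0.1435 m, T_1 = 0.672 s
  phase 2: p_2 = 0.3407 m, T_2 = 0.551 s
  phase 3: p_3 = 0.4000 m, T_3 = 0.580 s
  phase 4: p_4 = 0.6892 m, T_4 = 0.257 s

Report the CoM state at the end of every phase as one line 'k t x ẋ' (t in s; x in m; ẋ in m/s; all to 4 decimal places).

phase 1: p=-0.1435, T=0.672, ωT=2.052086, cosh=3.956296, sinh=3.827829; start (x,ẋ)=(-0.024100, -0.167800) → end (x,ẋ)=(0.118544, 0.731805)
phase 2: p=0.3407, T=0.551, ωT=1.682589, cosh=2.782678, sinh=2.596786; start (x,ẋ)=(0.118544, 0.731805) → end (x,ẋ)=(0.344818, 0.274721)
phase 3: p=0.4000, T=0.580, ωT=1.771146, cosh=3.023862, sinh=2.853724; start (x,ẋ)=(0.344818, 0.274721) → end (x,ẋ)=(0.489867, 0.349837)
phase 4: p=0.6892, T=0.257, ωT=0.784801, cosh=1.324091, sinh=0.867880; start (x,ẋ)=(0.489867, 0.349837) → end (x,ẋ)=(0.524691, -0.065065)

1 0.6720 0.1185 0.7318
2 1.2230 0.3448 0.2747
3 1.8030 0.4899 0.3498
4 2.0600 0.5247 -0.0651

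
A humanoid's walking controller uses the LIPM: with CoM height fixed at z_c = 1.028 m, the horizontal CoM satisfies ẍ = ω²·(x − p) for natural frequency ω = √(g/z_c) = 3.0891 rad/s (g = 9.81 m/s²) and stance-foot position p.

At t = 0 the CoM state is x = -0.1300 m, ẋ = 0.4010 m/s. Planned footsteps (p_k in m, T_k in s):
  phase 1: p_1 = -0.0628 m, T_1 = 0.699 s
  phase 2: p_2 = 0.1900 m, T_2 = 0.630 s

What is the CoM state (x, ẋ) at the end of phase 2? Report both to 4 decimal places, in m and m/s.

x = 1.1846, ẋ = 3.1939

phase 1: p=-0.0628, T=0.699, ωT=2.159281, cosh=4.390156, sinh=4.274748; start (x,ẋ)=(-0.130000, 0.401000) → end (x,ẋ)=(0.197092, 0.873068)
phase 2: p=0.1900, T=0.630, ωT=1.946133, cosh=3.572193, sinh=3.429367; start (x,ẋ)=(0.197092, 0.873068) → end (x,ẋ)=(1.184572, 3.193898)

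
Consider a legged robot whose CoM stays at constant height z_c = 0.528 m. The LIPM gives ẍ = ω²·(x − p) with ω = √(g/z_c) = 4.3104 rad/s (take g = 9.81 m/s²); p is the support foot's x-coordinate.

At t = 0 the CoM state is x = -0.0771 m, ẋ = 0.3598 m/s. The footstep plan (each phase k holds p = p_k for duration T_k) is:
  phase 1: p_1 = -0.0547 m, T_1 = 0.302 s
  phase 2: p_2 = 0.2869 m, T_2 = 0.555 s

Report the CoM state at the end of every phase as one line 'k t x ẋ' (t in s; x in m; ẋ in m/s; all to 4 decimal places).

phase 1: p=-0.0547, T=0.302, ωT=1.301741, cosh=1.973874, sinh=1.701816; start (x,ẋ)=(-0.077100, 0.359800) → end (x,ẋ)=(0.043140, 0.545884)
phase 2: p=0.2869, T=0.555, ωT=2.392272, cosh=5.514870, sinh=5.423448; start (x,ẋ)=(0.043140, 0.545884) → end (x,ẋ)=(-0.370559, -2.687949)

1 0.3020 0.0431 0.5459
2 0.8570 -0.3706 -2.6879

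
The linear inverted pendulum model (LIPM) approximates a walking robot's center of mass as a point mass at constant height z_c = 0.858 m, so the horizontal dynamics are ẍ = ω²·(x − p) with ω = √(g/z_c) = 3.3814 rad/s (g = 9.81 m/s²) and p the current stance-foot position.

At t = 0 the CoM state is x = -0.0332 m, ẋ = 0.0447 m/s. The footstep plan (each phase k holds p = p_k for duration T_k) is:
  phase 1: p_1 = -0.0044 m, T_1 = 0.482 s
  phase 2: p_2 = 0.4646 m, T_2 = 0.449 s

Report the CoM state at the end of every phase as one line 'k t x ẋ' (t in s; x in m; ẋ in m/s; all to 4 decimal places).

1 0.4820 -0.0483 -0.1205
2 0.9310 -0.8394 -4.0559

phase 1: p=-0.0044, T=0.482, ωT=1.629835, cosh=2.649497, sinh=2.453535; start (x,ẋ)=(-0.033200, 0.044700) → end (x,ẋ)=(-0.048271, -0.120503)
phase 2: p=0.4646, T=0.449, ωT=1.518249, cosh=2.391660, sinh=2.172565; start (x,ẋ)=(-0.048271, -0.120503) → end (x,ẋ)=(-0.839438, -4.055914)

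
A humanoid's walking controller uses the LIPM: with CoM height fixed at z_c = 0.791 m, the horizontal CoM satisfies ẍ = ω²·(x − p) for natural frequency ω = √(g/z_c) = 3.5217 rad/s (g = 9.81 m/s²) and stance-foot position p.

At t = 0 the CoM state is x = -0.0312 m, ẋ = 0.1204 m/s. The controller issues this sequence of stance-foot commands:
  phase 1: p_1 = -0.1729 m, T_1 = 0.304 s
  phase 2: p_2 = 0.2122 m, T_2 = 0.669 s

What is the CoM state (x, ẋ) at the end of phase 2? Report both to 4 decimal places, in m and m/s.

phase 1: p=-0.1729, T=0.304, ωT=1.070597, cosh=1.629962, sinh=1.287158; start (x,ẋ)=(-0.031200, 0.120400) → end (x,ẋ)=(0.102071, 0.838571)
phase 2: p=0.2122, T=0.669, ωT=2.356017, cosh=5.321826, sinh=5.227029; start (x,ẋ)=(0.102071, 0.838571) → end (x,ẋ)=(0.870749, 2.435473)

x = 0.8707, ẋ = 2.4355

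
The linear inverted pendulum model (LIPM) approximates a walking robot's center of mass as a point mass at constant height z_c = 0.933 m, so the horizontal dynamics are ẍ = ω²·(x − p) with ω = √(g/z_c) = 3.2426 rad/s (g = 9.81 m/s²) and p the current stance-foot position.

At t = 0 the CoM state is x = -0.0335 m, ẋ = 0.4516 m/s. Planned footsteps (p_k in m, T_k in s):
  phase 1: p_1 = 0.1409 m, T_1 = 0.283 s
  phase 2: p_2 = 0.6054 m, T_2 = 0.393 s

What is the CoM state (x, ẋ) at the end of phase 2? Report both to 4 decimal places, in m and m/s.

phase 1: p=0.1409, T=0.283, ωT=0.917656, cosh=1.451435, sinh=1.051980; start (x,ẋ)=(-0.033500, 0.451600) → end (x,ẋ)=(0.034280, 0.060563)
phase 2: p=0.6054, T=0.393, ωT=1.274342, cosh=1.927981, sinh=1.648366; start (x,ẋ)=(0.034280, 0.060563) → end (x,ẋ)=(-0.464921, -2.935866)

x = -0.4649, ẋ = -2.9359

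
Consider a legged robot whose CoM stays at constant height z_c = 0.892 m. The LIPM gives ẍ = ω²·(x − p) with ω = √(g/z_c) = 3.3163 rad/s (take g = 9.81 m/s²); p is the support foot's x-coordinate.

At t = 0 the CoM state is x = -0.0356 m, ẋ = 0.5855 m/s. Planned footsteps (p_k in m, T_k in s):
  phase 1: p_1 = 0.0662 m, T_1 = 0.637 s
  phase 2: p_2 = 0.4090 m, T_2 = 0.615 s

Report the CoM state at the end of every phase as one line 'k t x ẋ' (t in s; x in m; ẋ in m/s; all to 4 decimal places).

phase 1: p=0.0662, T=0.637, ωT=2.112483, cosh=4.194843, sinh=4.073905; start (x,ẋ)=(-0.035600, 0.585500) → end (x,ẋ)=(0.358422, 1.080733)
phase 2: p=0.4090, T=0.615, ωT=2.039525, cosh=3.908522, sinh=3.778431; start (x,ẋ)=(0.358422, 1.080733) → end (x,ẋ)=(1.442649, 3.590303)

1 0.6370 0.3584 1.0807
2 1.2520 1.4426 3.5903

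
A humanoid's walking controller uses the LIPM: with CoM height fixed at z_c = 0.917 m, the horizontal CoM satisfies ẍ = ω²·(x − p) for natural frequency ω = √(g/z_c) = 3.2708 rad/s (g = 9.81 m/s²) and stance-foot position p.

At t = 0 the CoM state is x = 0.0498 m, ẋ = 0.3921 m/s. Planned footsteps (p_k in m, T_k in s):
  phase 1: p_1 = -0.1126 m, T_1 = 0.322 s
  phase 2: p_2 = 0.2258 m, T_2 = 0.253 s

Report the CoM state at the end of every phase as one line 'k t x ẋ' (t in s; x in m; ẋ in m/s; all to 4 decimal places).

1 0.3220 0.2994 1.2992
2 0.5750 0.6936 1.9928

phase 1: p=-0.1126, T=0.322, ωT=1.053198, cosh=1.607812, sinh=1.258991; start (x,ẋ)=(0.049800, 0.392100) → end (x,ẋ)=(0.299435, 1.299172)
phase 2: p=0.2258, T=0.253, ωT=0.827512, cosh=1.362378, sinh=0.925243; start (x,ẋ)=(0.299435, 1.299172) → end (x,ẋ)=(0.693628, 1.992804)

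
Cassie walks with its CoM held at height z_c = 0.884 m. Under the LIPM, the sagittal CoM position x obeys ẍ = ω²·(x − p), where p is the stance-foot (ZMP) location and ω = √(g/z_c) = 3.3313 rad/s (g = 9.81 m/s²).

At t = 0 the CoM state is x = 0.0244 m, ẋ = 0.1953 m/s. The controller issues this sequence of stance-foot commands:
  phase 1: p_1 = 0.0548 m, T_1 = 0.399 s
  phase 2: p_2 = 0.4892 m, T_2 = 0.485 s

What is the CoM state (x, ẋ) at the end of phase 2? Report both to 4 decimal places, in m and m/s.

x = -0.3809, ẋ = -2.5952

phase 1: p=0.0548, T=0.399, ωT=1.329189, cosh=2.021334, sinh=1.756643; start (x,ẋ)=(0.024400, 0.195300) → end (x,ẋ)=(0.096336, 0.216869)
phase 2: p=0.4892, T=0.485, ωT=1.615681, cosh=2.615033, sinh=2.416278; start (x,ẋ)=(0.096336, 0.216869) → end (x,ẋ)=(-0.380852, -2.595180)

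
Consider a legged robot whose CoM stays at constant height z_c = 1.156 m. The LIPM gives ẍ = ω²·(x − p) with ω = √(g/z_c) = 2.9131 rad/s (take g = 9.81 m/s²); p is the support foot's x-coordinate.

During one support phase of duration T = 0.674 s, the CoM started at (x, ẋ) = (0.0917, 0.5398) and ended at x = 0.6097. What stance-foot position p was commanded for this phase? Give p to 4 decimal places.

p = 0.1407

ωT = 2.9131·0.674 = 1.963429; cosh(ωT) = 3.632046, sinh(ωT) = 3.491670
x(T) = p + (x₀−p)·cosh(ωT) + (ẋ₀/ω)·sinh(ωT) ⇒ p·(1 − cosh) = x(T) − x₀·cosh − (ẋ₀/ω)·sinh
numerator   = 0.6097 − (0.0917)·3.632046 − (0.5398/2.9131)·3.491670 = -0.370368
denominator = 1 − 3.632046 = -2.632046
p = -0.370368 / -2.632046 = 0.1407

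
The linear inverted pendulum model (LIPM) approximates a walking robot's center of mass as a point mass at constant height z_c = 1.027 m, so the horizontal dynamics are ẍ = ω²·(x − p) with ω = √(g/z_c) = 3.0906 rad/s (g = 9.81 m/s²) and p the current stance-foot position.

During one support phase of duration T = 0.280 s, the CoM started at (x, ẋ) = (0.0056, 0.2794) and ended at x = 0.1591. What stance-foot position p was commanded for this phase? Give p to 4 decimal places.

ωT = 3.0906·0.280 = 0.865368; cosh(ωT) = 1.398388, sinh(ωT) = 0.977492
x(T) = p + (x₀−p)·cosh(ωT) + (ẋ₀/ω)·sinh(ωT) ⇒ p·(1 − cosh) = x(T) − x₀·cosh − (ẋ₀/ω)·sinh
numerator   = 0.1591 − (0.0056)·1.398388 − (0.2794/3.0906)·0.977492 = 0.062901
denominator = 1 − 1.398388 = -0.398388
p = 0.062901 / -0.398388 = -0.1579

p = -0.1579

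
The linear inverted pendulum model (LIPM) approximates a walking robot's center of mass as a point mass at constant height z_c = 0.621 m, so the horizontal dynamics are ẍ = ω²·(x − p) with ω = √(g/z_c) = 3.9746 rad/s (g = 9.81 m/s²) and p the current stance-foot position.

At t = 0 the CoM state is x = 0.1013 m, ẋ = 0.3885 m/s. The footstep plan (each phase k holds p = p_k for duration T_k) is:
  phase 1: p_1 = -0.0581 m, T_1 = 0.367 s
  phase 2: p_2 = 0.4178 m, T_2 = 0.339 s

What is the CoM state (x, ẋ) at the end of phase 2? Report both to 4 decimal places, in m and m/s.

phase 1: p=-0.0581, T=0.367, ωT=1.458678, cosh=2.266408, sinh=2.033864; start (x,ẋ)=(0.101300, 0.388500) → end (x,ẋ)=(0.501967, 2.169056)
phase 2: p=0.4178, T=0.339, ωT=1.347389, cosh=2.053643, sinh=1.793725; start (x,ẋ)=(0.501967, 2.169056) → end (x,ẋ)=(1.569537, 5.054522)

x = 1.5695, ẋ = 5.0545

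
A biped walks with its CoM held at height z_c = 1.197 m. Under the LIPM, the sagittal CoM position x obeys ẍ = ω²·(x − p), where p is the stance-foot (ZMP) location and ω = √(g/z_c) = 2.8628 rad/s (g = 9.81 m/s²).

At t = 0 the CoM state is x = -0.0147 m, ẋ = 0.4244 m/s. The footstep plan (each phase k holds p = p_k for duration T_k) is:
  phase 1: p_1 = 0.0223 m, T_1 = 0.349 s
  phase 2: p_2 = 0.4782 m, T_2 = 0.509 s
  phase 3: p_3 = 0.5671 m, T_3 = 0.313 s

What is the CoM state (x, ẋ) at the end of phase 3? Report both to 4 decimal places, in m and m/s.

x = -0.3936, ẋ = -2.5039

phase 1: p=0.0223, T=0.349, ωT=0.999117, cosh=1.542044, sinh=1.173839; start (x,ẋ)=(-0.014700, 0.424400) → end (x,ẋ)=(0.139262, 0.530106)
phase 2: p=0.4782, T=0.509, ωT=1.457165, cosh=2.263333, sinh=2.030437; start (x,ẋ)=(0.139262, 0.530106) → end (x,ẋ)=(0.087047, -0.770351)
phase 3: p=0.5671, T=0.313, ωT=0.896056, cosh=1.429049, sinh=1.020873; start (x,ẋ)=(0.087047, -0.770351) → end (x,ẋ)=(-0.393626, -2.503850)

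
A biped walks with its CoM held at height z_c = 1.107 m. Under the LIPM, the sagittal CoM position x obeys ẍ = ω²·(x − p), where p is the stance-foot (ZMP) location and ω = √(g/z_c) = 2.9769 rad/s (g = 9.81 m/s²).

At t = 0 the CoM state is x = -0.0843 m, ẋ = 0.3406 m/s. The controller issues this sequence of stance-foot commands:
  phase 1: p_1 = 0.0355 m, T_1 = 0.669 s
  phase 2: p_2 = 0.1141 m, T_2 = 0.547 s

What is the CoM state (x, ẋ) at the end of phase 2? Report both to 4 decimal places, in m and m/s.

x = -0.1975, ẋ = -0.8631

phase 1: p=0.0355, T=0.669, ωT=1.991546, cosh=3.731669, sinh=3.595184; start (x,ẋ)=(-0.084300, 0.340600) → end (x,ẋ)=(-0.000213, -0.011154)
phase 2: p=0.1141, T=0.547, ωT=1.628364, cosh=2.645892, sinh=2.449641; start (x,ẋ)=(-0.000213, -0.011154) → end (x,ẋ)=(-0.197539, -0.863123)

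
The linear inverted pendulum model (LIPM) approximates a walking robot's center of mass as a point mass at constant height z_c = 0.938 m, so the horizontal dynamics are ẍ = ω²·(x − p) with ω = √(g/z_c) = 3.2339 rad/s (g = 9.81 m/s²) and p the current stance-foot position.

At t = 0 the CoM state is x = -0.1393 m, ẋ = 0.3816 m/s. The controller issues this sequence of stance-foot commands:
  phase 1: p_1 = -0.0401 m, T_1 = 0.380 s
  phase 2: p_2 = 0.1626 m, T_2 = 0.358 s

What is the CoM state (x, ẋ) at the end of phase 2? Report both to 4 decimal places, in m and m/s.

x = -0.0996, ẋ = -0.5773

phase 1: p=-0.0401, T=0.380, ωT=1.228882, cosh=1.855013, sinh=1.562394; start (x,ẋ)=(-0.139300, 0.381600) → end (x,ẋ)=(-0.039755, 0.206653)
phase 2: p=0.1626, T=0.358, ωT=1.157736, cosh=1.748458, sinh=1.434262; start (x,ẋ)=(-0.039755, 0.206653) → end (x,ẋ)=(-0.099557, -0.577251)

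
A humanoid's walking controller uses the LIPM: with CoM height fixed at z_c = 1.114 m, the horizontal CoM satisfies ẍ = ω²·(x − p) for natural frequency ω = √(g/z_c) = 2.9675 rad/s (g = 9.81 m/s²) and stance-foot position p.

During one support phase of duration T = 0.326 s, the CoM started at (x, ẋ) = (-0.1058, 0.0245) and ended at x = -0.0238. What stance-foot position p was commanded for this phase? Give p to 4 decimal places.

ωT = 2.9675·0.326 = 0.967405; cosh(ωT) = 1.505588, sinh(ωT) = 1.125520
x(T) = p + (x₀−p)·cosh(ωT) + (ẋ₀/ω)·sinh(ωT) ⇒ p·(1 − cosh) = x(T) − x₀·cosh − (ẋ₀/ω)·sinh
numerator   = -0.0238 − (-0.1058)·1.505588 − (0.0245/2.9675)·1.125520 = 0.126199
denominator = 1 − 1.505588 = -0.505588
p = 0.126199 / -0.505588 = -0.2496

p = -0.2496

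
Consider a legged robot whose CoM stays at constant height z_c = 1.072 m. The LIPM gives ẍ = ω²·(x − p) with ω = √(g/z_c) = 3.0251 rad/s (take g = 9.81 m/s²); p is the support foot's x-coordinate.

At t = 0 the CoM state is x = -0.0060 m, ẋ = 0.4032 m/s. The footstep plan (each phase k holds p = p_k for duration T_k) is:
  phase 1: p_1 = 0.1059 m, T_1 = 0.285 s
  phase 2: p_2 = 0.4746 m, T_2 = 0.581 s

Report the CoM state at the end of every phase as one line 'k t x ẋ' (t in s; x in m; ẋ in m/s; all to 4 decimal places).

phase 1: p=0.1059, T=0.285, ωT=0.862153, cosh=1.395254, sinh=0.973002; start (x,ẋ)=(-0.006000, 0.403200) → end (x,ẋ)=(0.079458, 0.233197)
phase 2: p=0.4746, T=0.581, ωT=1.757583, cosh=2.985434, sinh=2.812973; start (x,ẋ)=(0.079458, 0.233197) → end (x,ẋ)=(-0.488227, -2.666281)

1 0.2850 0.0795 0.2332
2 0.8660 -0.4882 -2.6663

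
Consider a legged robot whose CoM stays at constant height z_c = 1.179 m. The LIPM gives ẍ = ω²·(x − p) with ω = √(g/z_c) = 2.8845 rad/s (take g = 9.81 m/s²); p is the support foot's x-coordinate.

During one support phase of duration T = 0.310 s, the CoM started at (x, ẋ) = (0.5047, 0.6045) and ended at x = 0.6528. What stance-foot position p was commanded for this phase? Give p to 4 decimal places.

p = 0.6575

ωT = 2.8845·0.310 = 0.894195; cosh(ωT) = 1.427152, sinh(ωT) = 1.018215
x(T) = p + (x₀−p)·cosh(ωT) + (ẋ₀/ω)·sinh(ωT) ⇒ p·(1 − cosh) = x(T) − x₀·cosh − (ẋ₀/ω)·sinh
numerator   = 0.6528 − (0.5047)·1.427152 − (0.6045/2.8845)·1.018215 = -0.280869
denominator = 1 − 1.427152 = -0.427152
p = -0.280869 / -0.427152 = 0.6575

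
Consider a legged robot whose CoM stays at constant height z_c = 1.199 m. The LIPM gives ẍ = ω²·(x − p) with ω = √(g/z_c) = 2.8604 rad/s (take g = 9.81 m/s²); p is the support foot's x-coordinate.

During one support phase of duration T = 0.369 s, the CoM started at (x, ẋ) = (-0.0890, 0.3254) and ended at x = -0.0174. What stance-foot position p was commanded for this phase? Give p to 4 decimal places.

ωT = 2.8604·0.369 = 1.055488; cosh(ωT) = 1.610699, sinh(ωT) = 1.262677
x(T) = p + (x₀−p)·cosh(ωT) + (ẋ₀/ω)·sinh(ωT) ⇒ p·(1 − cosh) = x(T) − x₀·cosh − (ẋ₀/ω)·sinh
numerator   = -0.0174 − (-0.0890)·1.610699 − (0.3254/2.8604)·1.262677 = -0.017690
denominator = 1 − 1.610699 = -0.610699
p = -0.017690 / -0.610699 = 0.0290

p = 0.0290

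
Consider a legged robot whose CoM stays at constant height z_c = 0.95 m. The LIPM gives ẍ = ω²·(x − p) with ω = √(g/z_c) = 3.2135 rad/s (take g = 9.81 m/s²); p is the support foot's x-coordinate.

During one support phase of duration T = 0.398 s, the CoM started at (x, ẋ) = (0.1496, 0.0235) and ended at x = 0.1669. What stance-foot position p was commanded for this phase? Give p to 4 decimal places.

p = 0.1441

ωT = 3.2135·0.398 = 1.278973; cosh(ωT) = 1.935635, sinh(ωT) = 1.657312
x(T) = p + (x₀−p)·cosh(ωT) + (ẋ₀/ω)·sinh(ωT) ⇒ p·(1 − cosh) = x(T) − x₀·cosh − (ẋ₀/ω)·sinh
numerator   = 0.1669 − (0.1496)·1.935635 − (0.0235/3.2135)·1.657312 = -0.134791
denominator = 1 − 1.935635 = -0.935635
p = -0.134791 / -0.935635 = 0.1441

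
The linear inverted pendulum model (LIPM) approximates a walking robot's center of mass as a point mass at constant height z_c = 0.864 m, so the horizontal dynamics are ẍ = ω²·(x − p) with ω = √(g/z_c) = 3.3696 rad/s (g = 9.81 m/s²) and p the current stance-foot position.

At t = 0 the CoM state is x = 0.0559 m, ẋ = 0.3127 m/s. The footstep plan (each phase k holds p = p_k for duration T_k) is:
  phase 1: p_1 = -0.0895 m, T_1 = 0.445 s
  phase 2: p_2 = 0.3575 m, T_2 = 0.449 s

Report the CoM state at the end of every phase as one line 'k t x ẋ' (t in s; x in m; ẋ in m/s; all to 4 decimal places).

phase 1: p=-0.0895, T=0.445, ωT=1.499472, cosh=2.351286, sinh=2.128038; start (x,ẋ)=(0.055900, 0.312700) → end (x,ẋ)=(0.449860, 1.777857)
phase 2: p=0.3575, T=0.449, ωT=1.512950, cosh=2.380183, sinh=2.159924; start (x,ẋ)=(0.449860, 1.777857) → end (x,ẋ)=(1.716944, 4.903826)

1 0.4450 0.4499 1.7779
2 0.8940 1.7169 4.9038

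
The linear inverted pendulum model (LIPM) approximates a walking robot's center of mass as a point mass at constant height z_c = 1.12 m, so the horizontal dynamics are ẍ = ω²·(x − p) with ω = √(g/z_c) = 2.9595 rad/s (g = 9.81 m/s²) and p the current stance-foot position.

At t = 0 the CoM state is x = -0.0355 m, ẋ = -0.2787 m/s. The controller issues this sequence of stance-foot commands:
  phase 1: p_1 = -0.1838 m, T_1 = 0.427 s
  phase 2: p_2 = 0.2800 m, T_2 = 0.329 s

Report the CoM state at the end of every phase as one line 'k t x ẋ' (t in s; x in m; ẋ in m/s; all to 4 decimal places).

phase 1: p=-0.1838, T=0.427, ωT=1.263706, cosh=1.910559, sinh=1.627954; start (x,ẋ)=(-0.035500, -0.278700) → end (x,ẋ)=(-0.053771, 0.182026)
phase 2: p=0.2800, T=0.329, ωT=0.973676, cosh=1.512675, sinh=1.134983; start (x,ẋ)=(-0.053771, 0.182026) → end (x,ẋ)=(-0.155079, -0.845783)

1 0.4270 -0.0538 0.1820
2 0.7560 -0.1551 -0.8458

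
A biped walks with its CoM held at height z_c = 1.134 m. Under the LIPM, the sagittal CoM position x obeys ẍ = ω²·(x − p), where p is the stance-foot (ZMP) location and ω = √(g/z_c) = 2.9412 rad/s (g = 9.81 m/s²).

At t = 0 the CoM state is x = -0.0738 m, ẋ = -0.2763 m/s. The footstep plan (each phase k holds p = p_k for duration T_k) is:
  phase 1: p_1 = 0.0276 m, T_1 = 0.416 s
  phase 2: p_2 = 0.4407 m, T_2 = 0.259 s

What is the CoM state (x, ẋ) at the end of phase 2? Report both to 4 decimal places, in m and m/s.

phase 1: p=0.0276, T=0.416, ωT=1.223539, cosh=1.846692, sinh=1.552505; start (x,ẋ)=(-0.073800, -0.276300) → end (x,ẋ)=(-0.305499, -0.973256)
phase 2: p=0.4407, T=0.259, ωT=0.761771, cosh=1.304453, sinh=0.837614; start (x,ẋ)=(-0.305499, -0.973256) → end (x,ẋ)=(-0.809851, -3.107894)

x = -0.8099, ẋ = -3.1079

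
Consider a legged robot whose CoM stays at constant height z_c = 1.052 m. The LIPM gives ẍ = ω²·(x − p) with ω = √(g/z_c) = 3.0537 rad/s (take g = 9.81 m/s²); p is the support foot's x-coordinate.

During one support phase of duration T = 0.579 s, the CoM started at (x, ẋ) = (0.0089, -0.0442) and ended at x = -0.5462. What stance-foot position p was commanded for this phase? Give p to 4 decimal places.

ωT = 3.0537·0.579 = 1.768092; cosh(ωT) = 3.015161, sinh(ωT) = 2.844503
x(T) = p + (x₀−p)·cosh(ωT) + (ẋ₀/ω)·sinh(ωT) ⇒ p·(1 − cosh) = x(T) − x₀·cosh − (ẋ₀/ω)·sinh
numerator   = -0.5462 − (0.0089)·3.015161 − (-0.0442/3.0537)·2.844503 = -0.531863
denominator = 1 − 3.015161 = -2.015161
p = -0.531863 / -2.015161 = 0.2639

p = 0.2639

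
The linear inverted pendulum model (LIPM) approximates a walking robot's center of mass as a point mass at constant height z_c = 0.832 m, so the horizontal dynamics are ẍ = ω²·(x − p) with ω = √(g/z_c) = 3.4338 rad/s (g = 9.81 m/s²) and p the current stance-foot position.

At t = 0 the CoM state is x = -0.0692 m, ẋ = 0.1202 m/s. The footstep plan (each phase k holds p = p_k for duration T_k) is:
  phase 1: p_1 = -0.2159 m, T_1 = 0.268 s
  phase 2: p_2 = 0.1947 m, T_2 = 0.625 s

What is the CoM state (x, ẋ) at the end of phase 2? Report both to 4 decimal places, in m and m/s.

x = 0.3677, ẋ = 0.7411

phase 1: p=-0.2159, T=0.268, ωT=0.920258, cosh=1.454177, sinh=1.055761; start (x,ẋ)=(-0.069200, 0.120200) → end (x,ẋ)=(0.034385, 0.706620)
phase 2: p=0.1947, T=0.625, ωT=2.146125, cosh=4.334296, sinh=4.217360; start (x,ẋ)=(0.034385, 0.706620) → end (x,ẋ)=(0.367710, 0.741082)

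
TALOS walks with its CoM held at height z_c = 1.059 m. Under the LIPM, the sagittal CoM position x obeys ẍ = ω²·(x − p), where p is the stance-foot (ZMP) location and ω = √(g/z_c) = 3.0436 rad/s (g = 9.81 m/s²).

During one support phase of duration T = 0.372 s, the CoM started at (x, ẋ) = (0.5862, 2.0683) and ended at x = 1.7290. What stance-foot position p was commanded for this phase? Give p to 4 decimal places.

ωT = 3.0436·0.372 = 1.132219; cosh(ωT) = 1.712426, sinh(ωT) = 1.390108
x(T) = p + (x₀−p)·cosh(ωT) + (ẋ₀/ω)·sinh(ωT) ⇒ p·(1 − cosh) = x(T) − x₀·cosh − (ẋ₀/ω)·sinh
numerator   = 1.7290 − (0.5862)·1.712426 − (2.0683/3.0436)·1.390108 = -0.219482
denominator = 1 − 1.712426 = -0.712426
p = -0.219482 / -0.712426 = 0.3081

p = 0.3081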